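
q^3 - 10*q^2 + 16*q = q*(q - 8)*(q - 2)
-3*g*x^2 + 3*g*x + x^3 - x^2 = x*(-3*g + x)*(x - 1)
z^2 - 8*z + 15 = (z - 5)*(z - 3)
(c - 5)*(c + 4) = c^2 - c - 20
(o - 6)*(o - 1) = o^2 - 7*o + 6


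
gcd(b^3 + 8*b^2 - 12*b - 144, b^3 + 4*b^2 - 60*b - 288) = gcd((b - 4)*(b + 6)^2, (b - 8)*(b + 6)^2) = b^2 + 12*b + 36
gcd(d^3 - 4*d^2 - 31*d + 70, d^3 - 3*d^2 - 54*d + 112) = d - 2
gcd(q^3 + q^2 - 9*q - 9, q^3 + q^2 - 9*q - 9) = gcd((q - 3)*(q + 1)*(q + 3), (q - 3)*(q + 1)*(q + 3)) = q^3 + q^2 - 9*q - 9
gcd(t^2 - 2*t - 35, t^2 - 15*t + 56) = t - 7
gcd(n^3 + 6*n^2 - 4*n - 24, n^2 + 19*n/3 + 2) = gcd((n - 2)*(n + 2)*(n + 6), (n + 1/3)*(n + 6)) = n + 6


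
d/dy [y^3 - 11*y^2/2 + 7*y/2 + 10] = 3*y^2 - 11*y + 7/2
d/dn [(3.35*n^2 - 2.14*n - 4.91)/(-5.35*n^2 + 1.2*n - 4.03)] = (-7.429*n^2 - 79.538*n + 14.5162)/(28.6225*n^4 - 12.84*n^3 + 44.561*n^2 - 9.672*n + 16.2409)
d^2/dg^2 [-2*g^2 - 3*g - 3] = -4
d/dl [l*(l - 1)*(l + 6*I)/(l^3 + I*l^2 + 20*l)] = (l^2*(1 - 5*I) + l*(40 + 12*I) - 26 + 120*I)/(l^4 + 2*I*l^3 + 39*l^2 + 40*I*l + 400)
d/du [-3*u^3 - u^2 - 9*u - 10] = -9*u^2 - 2*u - 9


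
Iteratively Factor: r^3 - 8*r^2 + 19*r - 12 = (r - 1)*(r^2 - 7*r + 12) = (r - 3)*(r - 1)*(r - 4)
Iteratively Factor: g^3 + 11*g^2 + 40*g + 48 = (g + 3)*(g^2 + 8*g + 16) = (g + 3)*(g + 4)*(g + 4)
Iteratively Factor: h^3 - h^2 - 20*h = (h + 4)*(h^2 - 5*h) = (h - 5)*(h + 4)*(h)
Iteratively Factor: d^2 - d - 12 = (d - 4)*(d + 3)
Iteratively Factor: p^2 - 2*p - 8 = (p - 4)*(p + 2)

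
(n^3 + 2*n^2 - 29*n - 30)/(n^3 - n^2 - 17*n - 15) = (n + 6)/(n + 3)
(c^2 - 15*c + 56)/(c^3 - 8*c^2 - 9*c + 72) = (c - 7)/(c^2 - 9)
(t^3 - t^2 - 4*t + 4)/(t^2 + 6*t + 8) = (t^2 - 3*t + 2)/(t + 4)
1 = 1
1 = 1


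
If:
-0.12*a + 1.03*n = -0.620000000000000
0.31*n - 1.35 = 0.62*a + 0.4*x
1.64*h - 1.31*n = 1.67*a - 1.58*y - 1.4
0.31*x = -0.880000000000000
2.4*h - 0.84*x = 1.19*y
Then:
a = -0.69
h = -1.37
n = -0.68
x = -2.84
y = -0.76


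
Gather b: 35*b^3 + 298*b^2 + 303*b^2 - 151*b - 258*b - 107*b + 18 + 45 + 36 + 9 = 35*b^3 + 601*b^2 - 516*b + 108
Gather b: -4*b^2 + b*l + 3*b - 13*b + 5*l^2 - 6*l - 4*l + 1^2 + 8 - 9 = -4*b^2 + b*(l - 10) + 5*l^2 - 10*l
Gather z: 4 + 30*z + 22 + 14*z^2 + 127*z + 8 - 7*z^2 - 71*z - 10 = 7*z^2 + 86*z + 24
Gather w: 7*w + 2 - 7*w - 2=0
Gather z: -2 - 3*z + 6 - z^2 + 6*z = -z^2 + 3*z + 4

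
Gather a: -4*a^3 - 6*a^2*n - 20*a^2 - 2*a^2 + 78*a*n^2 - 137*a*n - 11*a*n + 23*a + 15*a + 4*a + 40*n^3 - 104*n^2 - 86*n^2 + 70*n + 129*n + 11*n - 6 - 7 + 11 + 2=-4*a^3 + a^2*(-6*n - 22) + a*(78*n^2 - 148*n + 42) + 40*n^3 - 190*n^2 + 210*n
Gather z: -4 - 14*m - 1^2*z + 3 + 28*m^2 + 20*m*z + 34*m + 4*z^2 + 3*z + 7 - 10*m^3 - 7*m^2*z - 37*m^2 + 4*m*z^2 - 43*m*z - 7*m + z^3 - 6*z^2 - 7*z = -10*m^3 - 9*m^2 + 13*m + z^3 + z^2*(4*m - 2) + z*(-7*m^2 - 23*m - 5) + 6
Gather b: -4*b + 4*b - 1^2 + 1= 0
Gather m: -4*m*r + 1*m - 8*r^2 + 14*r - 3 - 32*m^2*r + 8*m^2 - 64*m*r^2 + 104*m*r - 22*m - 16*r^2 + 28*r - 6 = m^2*(8 - 32*r) + m*(-64*r^2 + 100*r - 21) - 24*r^2 + 42*r - 9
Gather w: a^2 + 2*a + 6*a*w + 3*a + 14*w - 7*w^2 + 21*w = a^2 + 5*a - 7*w^2 + w*(6*a + 35)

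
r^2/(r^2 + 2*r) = r/(r + 2)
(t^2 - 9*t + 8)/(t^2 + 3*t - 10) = (t^2 - 9*t + 8)/(t^2 + 3*t - 10)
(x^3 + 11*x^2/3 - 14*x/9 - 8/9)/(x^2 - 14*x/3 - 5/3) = (3*x^2 + 10*x - 8)/(3*(x - 5))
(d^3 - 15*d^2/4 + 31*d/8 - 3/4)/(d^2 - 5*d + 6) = (8*d^2 - 14*d + 3)/(8*(d - 3))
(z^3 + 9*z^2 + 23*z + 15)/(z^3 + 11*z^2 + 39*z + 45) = (z + 1)/(z + 3)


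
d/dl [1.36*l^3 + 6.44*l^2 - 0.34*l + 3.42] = 4.08*l^2 + 12.88*l - 0.34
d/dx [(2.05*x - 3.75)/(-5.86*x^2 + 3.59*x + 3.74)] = (12.013*x^2 - 43.95*x + 21.1295)/(34.3396*x^4 - 42.0748*x^3 - 30.9447*x^2 + 26.8532*x + 13.9876)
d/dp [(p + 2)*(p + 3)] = 2*p + 5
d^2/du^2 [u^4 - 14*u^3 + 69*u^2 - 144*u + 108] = 12*u^2 - 84*u + 138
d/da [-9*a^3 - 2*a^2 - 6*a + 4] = -27*a^2 - 4*a - 6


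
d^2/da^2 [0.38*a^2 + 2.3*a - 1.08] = 0.760000000000000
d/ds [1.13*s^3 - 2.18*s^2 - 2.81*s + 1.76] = 3.39*s^2 - 4.36*s - 2.81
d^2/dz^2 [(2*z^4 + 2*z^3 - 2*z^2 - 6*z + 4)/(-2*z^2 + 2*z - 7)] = 4*(-4*z^6 + 12*z^5 - 54*z^4 + 138*z^3 - 318*z^2 - 249*z + 111)/(8*z^6 - 24*z^5 + 108*z^4 - 176*z^3 + 378*z^2 - 294*z + 343)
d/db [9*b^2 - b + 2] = 18*b - 1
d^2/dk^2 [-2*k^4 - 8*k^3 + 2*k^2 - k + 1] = -24*k^2 - 48*k + 4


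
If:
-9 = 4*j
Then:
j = -9/4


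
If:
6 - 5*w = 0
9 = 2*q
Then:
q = 9/2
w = 6/5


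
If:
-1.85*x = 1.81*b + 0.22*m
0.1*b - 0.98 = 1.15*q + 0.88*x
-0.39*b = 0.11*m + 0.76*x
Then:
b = -0.320388349514563*x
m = -5.77316857899382*x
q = -0.793077247783875*x - 0.852173913043478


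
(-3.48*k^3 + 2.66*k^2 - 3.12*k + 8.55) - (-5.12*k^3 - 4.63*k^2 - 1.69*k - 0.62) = 1.64*k^3 + 7.29*k^2 - 1.43*k + 9.17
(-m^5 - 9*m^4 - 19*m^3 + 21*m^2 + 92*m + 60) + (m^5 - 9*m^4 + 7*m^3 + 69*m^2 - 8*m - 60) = -18*m^4 - 12*m^3 + 90*m^2 + 84*m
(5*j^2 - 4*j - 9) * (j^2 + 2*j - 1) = 5*j^4 + 6*j^3 - 22*j^2 - 14*j + 9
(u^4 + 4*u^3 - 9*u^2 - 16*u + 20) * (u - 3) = u^5 + u^4 - 21*u^3 + 11*u^2 + 68*u - 60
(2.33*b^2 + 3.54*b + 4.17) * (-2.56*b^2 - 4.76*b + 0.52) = -5.9648*b^4 - 20.1532*b^3 - 26.314*b^2 - 18.0084*b + 2.1684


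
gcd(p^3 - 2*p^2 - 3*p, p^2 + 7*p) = p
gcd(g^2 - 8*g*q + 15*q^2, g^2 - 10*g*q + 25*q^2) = -g + 5*q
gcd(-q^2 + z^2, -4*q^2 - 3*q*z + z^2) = q + z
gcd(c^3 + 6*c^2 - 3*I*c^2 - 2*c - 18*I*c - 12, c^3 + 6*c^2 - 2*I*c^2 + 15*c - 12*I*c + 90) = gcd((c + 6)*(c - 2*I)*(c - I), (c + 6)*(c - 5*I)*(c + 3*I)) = c + 6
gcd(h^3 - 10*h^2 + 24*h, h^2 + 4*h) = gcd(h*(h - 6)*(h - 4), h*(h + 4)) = h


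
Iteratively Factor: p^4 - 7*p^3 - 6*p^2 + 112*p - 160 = (p + 4)*(p^3 - 11*p^2 + 38*p - 40) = (p - 2)*(p + 4)*(p^2 - 9*p + 20) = (p - 4)*(p - 2)*(p + 4)*(p - 5)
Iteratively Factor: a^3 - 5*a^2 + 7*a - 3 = (a - 1)*(a^2 - 4*a + 3) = (a - 3)*(a - 1)*(a - 1)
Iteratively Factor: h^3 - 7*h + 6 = (h - 2)*(h^2 + 2*h - 3) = (h - 2)*(h + 3)*(h - 1)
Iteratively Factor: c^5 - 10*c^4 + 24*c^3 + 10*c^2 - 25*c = (c + 1)*(c^4 - 11*c^3 + 35*c^2 - 25*c) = (c - 5)*(c + 1)*(c^3 - 6*c^2 + 5*c) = c*(c - 5)*(c + 1)*(c^2 - 6*c + 5) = c*(c - 5)^2*(c + 1)*(c - 1)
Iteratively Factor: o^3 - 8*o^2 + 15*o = (o - 5)*(o^2 - 3*o) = (o - 5)*(o - 3)*(o)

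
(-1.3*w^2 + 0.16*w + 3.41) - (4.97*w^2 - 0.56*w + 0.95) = -6.27*w^2 + 0.72*w + 2.46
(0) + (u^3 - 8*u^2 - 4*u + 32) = u^3 - 8*u^2 - 4*u + 32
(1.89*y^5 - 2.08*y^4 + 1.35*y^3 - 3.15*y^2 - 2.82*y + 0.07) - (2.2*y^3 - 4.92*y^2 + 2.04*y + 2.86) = 1.89*y^5 - 2.08*y^4 - 0.85*y^3 + 1.77*y^2 - 4.86*y - 2.79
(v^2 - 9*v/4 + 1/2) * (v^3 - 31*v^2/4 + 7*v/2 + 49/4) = v^5 - 10*v^4 + 343*v^3/16 + v^2/2 - 413*v/16 + 49/8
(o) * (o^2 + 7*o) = o^3 + 7*o^2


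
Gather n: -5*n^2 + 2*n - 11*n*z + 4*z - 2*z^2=-5*n^2 + n*(2 - 11*z) - 2*z^2 + 4*z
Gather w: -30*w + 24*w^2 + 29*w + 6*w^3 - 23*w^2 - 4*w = 6*w^3 + w^2 - 5*w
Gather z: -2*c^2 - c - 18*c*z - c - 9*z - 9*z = -2*c^2 - 2*c + z*(-18*c - 18)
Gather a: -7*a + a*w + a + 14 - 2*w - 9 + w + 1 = a*(w - 6) - w + 6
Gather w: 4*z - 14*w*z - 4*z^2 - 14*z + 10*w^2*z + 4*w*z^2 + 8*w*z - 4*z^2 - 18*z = 10*w^2*z + w*(4*z^2 - 6*z) - 8*z^2 - 28*z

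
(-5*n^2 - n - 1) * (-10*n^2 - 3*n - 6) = 50*n^4 + 25*n^3 + 43*n^2 + 9*n + 6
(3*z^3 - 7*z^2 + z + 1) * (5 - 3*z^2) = -9*z^5 + 21*z^4 + 12*z^3 - 38*z^2 + 5*z + 5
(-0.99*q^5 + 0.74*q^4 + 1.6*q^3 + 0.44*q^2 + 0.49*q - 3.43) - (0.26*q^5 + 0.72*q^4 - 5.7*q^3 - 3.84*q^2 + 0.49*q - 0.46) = -1.25*q^5 + 0.02*q^4 + 7.3*q^3 + 4.28*q^2 - 2.97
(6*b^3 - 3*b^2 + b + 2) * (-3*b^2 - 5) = -18*b^5 + 9*b^4 - 33*b^3 + 9*b^2 - 5*b - 10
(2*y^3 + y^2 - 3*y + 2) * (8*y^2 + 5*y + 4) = 16*y^5 + 18*y^4 - 11*y^3 + 5*y^2 - 2*y + 8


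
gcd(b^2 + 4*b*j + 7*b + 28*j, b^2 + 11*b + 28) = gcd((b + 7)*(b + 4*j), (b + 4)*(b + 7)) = b + 7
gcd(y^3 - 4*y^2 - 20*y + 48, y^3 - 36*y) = y - 6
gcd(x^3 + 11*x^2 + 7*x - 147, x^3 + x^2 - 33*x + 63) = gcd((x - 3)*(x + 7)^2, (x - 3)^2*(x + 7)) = x^2 + 4*x - 21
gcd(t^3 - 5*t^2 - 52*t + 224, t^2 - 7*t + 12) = t - 4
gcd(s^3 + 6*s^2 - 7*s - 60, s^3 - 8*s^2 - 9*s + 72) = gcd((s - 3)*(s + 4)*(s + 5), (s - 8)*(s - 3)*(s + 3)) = s - 3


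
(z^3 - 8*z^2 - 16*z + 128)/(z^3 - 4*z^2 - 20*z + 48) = (z^2 - 12*z + 32)/(z^2 - 8*z + 12)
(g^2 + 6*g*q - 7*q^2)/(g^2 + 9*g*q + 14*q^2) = (g - q)/(g + 2*q)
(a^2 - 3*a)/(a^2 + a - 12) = a/(a + 4)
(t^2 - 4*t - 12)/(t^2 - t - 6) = (t - 6)/(t - 3)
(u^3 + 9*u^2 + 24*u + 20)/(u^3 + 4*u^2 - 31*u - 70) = (u^2 + 7*u + 10)/(u^2 + 2*u - 35)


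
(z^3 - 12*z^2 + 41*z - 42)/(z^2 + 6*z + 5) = (z^3 - 12*z^2 + 41*z - 42)/(z^2 + 6*z + 5)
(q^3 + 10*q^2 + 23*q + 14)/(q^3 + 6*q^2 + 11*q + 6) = (q + 7)/(q + 3)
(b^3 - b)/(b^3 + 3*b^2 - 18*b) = (b^2 - 1)/(b^2 + 3*b - 18)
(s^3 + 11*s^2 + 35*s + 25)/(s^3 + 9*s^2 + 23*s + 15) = (s + 5)/(s + 3)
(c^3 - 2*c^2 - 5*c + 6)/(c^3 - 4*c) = (c^2 - 4*c + 3)/(c*(c - 2))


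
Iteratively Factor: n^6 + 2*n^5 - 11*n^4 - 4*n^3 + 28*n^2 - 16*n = (n - 2)*(n^5 + 4*n^4 - 3*n^3 - 10*n^2 + 8*n) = (n - 2)*(n + 2)*(n^4 + 2*n^3 - 7*n^2 + 4*n) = (n - 2)*(n - 1)*(n + 2)*(n^3 + 3*n^2 - 4*n) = (n - 2)*(n - 1)^2*(n + 2)*(n^2 + 4*n) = n*(n - 2)*(n - 1)^2*(n + 2)*(n + 4)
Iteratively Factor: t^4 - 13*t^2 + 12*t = (t + 4)*(t^3 - 4*t^2 + 3*t) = (t - 3)*(t + 4)*(t^2 - t) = (t - 3)*(t - 1)*(t + 4)*(t)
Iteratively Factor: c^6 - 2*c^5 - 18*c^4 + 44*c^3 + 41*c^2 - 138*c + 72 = (c + 2)*(c^5 - 4*c^4 - 10*c^3 + 64*c^2 - 87*c + 36) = (c - 3)*(c + 2)*(c^4 - c^3 - 13*c^2 + 25*c - 12) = (c - 3)^2*(c + 2)*(c^3 + 2*c^2 - 7*c + 4) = (c - 3)^2*(c + 2)*(c + 4)*(c^2 - 2*c + 1) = (c - 3)^2*(c - 1)*(c + 2)*(c + 4)*(c - 1)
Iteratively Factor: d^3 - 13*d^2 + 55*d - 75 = (d - 5)*(d^2 - 8*d + 15) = (d - 5)*(d - 3)*(d - 5)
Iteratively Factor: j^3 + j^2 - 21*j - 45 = (j + 3)*(j^2 - 2*j - 15) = (j - 5)*(j + 3)*(j + 3)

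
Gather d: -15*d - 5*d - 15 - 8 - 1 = -20*d - 24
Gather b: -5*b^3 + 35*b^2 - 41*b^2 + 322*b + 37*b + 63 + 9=-5*b^3 - 6*b^2 + 359*b + 72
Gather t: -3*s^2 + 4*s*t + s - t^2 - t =-3*s^2 + s - t^2 + t*(4*s - 1)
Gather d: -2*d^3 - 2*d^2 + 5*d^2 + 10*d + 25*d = -2*d^3 + 3*d^2 + 35*d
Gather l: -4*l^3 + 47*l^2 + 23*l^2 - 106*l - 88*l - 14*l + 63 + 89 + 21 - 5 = -4*l^3 + 70*l^2 - 208*l + 168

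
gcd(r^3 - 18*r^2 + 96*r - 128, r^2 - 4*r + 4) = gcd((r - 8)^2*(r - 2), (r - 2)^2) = r - 2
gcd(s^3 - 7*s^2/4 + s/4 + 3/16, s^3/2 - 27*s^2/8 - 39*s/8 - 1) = s + 1/4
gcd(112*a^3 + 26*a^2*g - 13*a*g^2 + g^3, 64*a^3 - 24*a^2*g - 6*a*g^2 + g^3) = 8*a - g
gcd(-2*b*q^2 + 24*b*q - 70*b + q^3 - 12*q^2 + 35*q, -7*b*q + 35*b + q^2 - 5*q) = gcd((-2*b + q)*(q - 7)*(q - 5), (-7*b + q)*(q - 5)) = q - 5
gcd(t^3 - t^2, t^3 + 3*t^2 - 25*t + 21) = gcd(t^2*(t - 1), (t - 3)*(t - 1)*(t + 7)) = t - 1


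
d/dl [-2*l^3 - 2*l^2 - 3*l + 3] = -6*l^2 - 4*l - 3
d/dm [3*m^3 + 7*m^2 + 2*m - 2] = 9*m^2 + 14*m + 2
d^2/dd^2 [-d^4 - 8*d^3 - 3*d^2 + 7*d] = -12*d^2 - 48*d - 6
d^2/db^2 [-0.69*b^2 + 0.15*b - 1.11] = -1.38000000000000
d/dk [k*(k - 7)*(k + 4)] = 3*k^2 - 6*k - 28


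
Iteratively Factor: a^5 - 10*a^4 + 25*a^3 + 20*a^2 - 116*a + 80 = (a - 1)*(a^4 - 9*a^3 + 16*a^2 + 36*a - 80) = (a - 4)*(a - 1)*(a^3 - 5*a^2 - 4*a + 20) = (a - 4)*(a - 1)*(a + 2)*(a^2 - 7*a + 10) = (a - 4)*(a - 2)*(a - 1)*(a + 2)*(a - 5)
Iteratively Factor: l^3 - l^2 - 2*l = (l - 2)*(l^2 + l) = (l - 2)*(l + 1)*(l)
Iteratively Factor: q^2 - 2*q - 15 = (q - 5)*(q + 3)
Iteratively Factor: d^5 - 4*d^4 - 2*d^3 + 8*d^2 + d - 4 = (d - 1)*(d^4 - 3*d^3 - 5*d^2 + 3*d + 4) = (d - 4)*(d - 1)*(d^3 + d^2 - d - 1) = (d - 4)*(d - 1)^2*(d^2 + 2*d + 1) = (d - 4)*(d - 1)^2*(d + 1)*(d + 1)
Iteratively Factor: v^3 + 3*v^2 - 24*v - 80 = (v + 4)*(v^2 - v - 20) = (v + 4)^2*(v - 5)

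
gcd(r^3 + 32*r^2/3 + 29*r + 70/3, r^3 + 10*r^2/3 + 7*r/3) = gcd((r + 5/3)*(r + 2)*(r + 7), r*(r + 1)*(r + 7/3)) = 1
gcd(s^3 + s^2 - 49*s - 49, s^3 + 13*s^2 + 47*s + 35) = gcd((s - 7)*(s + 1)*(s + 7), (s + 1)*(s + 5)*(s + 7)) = s^2 + 8*s + 7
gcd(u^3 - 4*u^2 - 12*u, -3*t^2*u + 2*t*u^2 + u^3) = u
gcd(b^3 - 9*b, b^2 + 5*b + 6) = b + 3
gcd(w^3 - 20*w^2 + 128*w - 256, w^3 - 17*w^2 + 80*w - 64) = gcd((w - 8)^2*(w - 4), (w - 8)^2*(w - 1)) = w^2 - 16*w + 64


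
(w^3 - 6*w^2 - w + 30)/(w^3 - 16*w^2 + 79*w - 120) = (w + 2)/(w - 8)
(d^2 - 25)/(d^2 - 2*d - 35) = (d - 5)/(d - 7)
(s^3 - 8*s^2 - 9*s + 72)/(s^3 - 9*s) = (s - 8)/s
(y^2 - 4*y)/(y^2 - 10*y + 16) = y*(y - 4)/(y^2 - 10*y + 16)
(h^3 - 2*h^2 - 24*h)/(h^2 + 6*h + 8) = h*(h - 6)/(h + 2)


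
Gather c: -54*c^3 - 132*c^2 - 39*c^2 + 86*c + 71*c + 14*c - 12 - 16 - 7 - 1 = -54*c^3 - 171*c^2 + 171*c - 36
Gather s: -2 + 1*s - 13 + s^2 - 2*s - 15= s^2 - s - 30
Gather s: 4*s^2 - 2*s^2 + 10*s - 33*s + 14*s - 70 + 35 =2*s^2 - 9*s - 35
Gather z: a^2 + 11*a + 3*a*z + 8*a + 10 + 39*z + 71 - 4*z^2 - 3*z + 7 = a^2 + 19*a - 4*z^2 + z*(3*a + 36) + 88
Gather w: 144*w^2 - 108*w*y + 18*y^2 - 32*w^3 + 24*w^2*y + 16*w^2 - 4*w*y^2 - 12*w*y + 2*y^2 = -32*w^3 + w^2*(24*y + 160) + w*(-4*y^2 - 120*y) + 20*y^2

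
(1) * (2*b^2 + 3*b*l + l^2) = 2*b^2 + 3*b*l + l^2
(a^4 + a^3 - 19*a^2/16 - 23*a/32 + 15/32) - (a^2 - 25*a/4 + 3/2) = a^4 + a^3 - 35*a^2/16 + 177*a/32 - 33/32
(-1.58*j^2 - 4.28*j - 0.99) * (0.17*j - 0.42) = -0.2686*j^3 - 0.0640000000000002*j^2 + 1.6293*j + 0.4158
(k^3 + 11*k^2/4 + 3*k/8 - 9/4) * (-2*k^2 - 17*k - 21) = -2*k^5 - 45*k^4/2 - 137*k^3/2 - 477*k^2/8 + 243*k/8 + 189/4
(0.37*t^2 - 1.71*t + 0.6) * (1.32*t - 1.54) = 0.4884*t^3 - 2.827*t^2 + 3.4254*t - 0.924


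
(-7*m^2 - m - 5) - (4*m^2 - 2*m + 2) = -11*m^2 + m - 7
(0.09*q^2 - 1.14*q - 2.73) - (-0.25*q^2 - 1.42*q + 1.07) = 0.34*q^2 + 0.28*q - 3.8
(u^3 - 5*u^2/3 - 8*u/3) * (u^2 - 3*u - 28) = u^5 - 14*u^4/3 - 77*u^3/3 + 164*u^2/3 + 224*u/3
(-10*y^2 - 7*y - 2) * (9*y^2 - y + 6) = -90*y^4 - 53*y^3 - 71*y^2 - 40*y - 12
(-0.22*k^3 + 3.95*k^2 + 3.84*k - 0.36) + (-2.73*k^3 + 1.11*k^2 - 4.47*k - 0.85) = -2.95*k^3 + 5.06*k^2 - 0.63*k - 1.21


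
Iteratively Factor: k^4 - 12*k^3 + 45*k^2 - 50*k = (k)*(k^3 - 12*k^2 + 45*k - 50) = k*(k - 5)*(k^2 - 7*k + 10) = k*(k - 5)*(k - 2)*(k - 5)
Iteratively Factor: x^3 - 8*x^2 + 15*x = (x)*(x^2 - 8*x + 15) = x*(x - 5)*(x - 3)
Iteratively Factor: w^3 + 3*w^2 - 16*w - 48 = (w - 4)*(w^2 + 7*w + 12) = (w - 4)*(w + 3)*(w + 4)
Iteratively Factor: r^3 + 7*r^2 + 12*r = (r)*(r^2 + 7*r + 12) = r*(r + 3)*(r + 4)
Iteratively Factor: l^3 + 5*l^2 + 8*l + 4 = (l + 2)*(l^2 + 3*l + 2) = (l + 2)^2*(l + 1)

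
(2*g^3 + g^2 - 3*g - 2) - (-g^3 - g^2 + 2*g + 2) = 3*g^3 + 2*g^2 - 5*g - 4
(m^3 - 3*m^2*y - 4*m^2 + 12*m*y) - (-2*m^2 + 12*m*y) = m^3 - 3*m^2*y - 2*m^2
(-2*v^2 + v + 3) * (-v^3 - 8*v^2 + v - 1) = 2*v^5 + 15*v^4 - 13*v^3 - 21*v^2 + 2*v - 3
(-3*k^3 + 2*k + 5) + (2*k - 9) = -3*k^3 + 4*k - 4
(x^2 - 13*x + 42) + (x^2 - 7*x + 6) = 2*x^2 - 20*x + 48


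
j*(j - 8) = j^2 - 8*j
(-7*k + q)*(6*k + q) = -42*k^2 - k*q + q^2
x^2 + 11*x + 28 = (x + 4)*(x + 7)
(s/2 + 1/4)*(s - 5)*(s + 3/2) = s^3/2 - 3*s^2/2 - 37*s/8 - 15/8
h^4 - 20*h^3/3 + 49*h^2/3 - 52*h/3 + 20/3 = (h - 2)^2*(h - 5/3)*(h - 1)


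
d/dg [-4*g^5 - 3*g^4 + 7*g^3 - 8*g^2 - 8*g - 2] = -20*g^4 - 12*g^3 + 21*g^2 - 16*g - 8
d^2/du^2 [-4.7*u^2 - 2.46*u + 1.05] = -9.40000000000000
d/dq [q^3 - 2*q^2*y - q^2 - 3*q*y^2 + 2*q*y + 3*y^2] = 3*q^2 - 4*q*y - 2*q - 3*y^2 + 2*y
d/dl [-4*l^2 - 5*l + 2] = -8*l - 5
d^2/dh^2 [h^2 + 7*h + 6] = 2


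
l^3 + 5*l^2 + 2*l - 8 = (l - 1)*(l + 2)*(l + 4)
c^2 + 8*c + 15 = (c + 3)*(c + 5)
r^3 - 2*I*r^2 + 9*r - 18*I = (r - 3*I)*(r - 2*I)*(r + 3*I)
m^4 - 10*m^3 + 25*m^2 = m^2*(m - 5)^2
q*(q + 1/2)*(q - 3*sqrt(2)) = q^3 - 3*sqrt(2)*q^2 + q^2/2 - 3*sqrt(2)*q/2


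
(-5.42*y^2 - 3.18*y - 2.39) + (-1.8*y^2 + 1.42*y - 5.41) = -7.22*y^2 - 1.76*y - 7.8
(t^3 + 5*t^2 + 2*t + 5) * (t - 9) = t^4 - 4*t^3 - 43*t^2 - 13*t - 45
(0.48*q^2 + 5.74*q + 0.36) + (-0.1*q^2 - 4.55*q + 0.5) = 0.38*q^2 + 1.19*q + 0.86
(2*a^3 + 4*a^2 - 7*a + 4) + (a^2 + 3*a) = 2*a^3 + 5*a^2 - 4*a + 4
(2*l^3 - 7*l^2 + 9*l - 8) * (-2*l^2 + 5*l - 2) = -4*l^5 + 24*l^4 - 57*l^3 + 75*l^2 - 58*l + 16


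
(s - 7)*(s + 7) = s^2 - 49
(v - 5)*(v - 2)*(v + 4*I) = v^3 - 7*v^2 + 4*I*v^2 + 10*v - 28*I*v + 40*I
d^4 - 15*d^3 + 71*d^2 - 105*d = d*(d - 7)*(d - 5)*(d - 3)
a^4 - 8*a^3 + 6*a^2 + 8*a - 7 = (a - 7)*(a - 1)^2*(a + 1)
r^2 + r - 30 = (r - 5)*(r + 6)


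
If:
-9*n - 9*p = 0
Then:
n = -p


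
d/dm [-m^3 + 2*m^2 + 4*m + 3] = -3*m^2 + 4*m + 4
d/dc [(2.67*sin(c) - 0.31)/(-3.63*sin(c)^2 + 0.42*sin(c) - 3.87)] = (9.6921*sin(c)^2 - 2.2506*sin(c) - 10.2027)*cos(c)/(13.1769*sin(c)^4 - 3.0492*sin(c)^3 + 28.2726*sin(c)^2 - 3.2508*sin(c) + 14.9769)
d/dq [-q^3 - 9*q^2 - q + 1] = -3*q^2 - 18*q - 1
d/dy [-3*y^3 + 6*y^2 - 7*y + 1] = -9*y^2 + 12*y - 7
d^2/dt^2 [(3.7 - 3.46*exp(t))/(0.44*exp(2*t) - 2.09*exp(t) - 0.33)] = (-0.669856*exp(4*t) - 0.316535999999996*exp(3*t) - 13.221912*exp(2*t) + 20.697292*exp(t) - 2.928684)*exp(t)/(0.085184*exp(6*t) - 1.213872*exp(5*t) + 5.574228*exp(4*t) - 7.308521*exp(3*t) - 4.180671*exp(2*t) - 0.682803*exp(t) - 0.035937)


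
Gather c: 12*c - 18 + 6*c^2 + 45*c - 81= 6*c^2 + 57*c - 99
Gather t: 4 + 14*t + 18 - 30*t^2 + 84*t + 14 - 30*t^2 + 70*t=-60*t^2 + 168*t + 36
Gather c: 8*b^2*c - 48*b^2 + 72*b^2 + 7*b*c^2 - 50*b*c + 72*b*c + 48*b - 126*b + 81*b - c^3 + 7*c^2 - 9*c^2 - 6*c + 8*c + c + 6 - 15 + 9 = 24*b^2 + 3*b - c^3 + c^2*(7*b - 2) + c*(8*b^2 + 22*b + 3)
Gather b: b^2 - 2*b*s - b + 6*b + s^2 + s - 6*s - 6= b^2 + b*(5 - 2*s) + s^2 - 5*s - 6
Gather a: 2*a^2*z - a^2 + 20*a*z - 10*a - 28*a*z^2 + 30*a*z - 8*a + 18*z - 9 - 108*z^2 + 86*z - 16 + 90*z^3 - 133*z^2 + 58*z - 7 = a^2*(2*z - 1) + a*(-28*z^2 + 50*z - 18) + 90*z^3 - 241*z^2 + 162*z - 32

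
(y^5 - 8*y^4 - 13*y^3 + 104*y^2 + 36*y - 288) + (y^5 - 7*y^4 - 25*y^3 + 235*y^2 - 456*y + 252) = 2*y^5 - 15*y^4 - 38*y^3 + 339*y^2 - 420*y - 36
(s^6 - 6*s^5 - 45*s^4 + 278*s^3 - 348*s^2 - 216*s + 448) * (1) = s^6 - 6*s^5 - 45*s^4 + 278*s^3 - 348*s^2 - 216*s + 448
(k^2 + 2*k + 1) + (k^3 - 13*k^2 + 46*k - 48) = k^3 - 12*k^2 + 48*k - 47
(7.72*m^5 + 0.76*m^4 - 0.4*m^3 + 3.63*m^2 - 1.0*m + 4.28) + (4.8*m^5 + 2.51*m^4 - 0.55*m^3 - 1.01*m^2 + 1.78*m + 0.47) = 12.52*m^5 + 3.27*m^4 - 0.95*m^3 + 2.62*m^2 + 0.78*m + 4.75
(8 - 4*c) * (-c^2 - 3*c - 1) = 4*c^3 + 4*c^2 - 20*c - 8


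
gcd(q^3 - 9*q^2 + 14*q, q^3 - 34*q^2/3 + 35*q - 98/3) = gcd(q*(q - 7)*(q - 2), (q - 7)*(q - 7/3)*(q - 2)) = q^2 - 9*q + 14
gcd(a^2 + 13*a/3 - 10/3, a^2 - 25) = a + 5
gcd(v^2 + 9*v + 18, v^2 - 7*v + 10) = 1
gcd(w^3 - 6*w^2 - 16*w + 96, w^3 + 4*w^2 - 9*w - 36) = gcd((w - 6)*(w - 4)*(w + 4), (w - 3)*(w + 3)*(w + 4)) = w + 4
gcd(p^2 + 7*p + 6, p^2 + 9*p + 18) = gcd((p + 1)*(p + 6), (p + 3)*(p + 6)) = p + 6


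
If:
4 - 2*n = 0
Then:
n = 2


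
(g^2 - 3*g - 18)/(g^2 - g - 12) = (g - 6)/(g - 4)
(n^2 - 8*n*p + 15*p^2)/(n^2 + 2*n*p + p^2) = (n^2 - 8*n*p + 15*p^2)/(n^2 + 2*n*p + p^2)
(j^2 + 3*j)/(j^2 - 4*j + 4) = j*(j + 3)/(j^2 - 4*j + 4)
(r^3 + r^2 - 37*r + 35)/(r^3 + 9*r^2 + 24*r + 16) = (r^3 + r^2 - 37*r + 35)/(r^3 + 9*r^2 + 24*r + 16)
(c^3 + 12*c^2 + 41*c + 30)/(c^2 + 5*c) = c + 7 + 6/c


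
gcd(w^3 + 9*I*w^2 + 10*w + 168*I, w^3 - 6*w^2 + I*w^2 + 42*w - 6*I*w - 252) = w + 7*I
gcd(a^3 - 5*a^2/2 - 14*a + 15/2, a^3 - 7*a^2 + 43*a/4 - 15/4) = a^2 - 11*a/2 + 5/2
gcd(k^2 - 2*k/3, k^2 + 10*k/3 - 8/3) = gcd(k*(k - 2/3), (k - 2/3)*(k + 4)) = k - 2/3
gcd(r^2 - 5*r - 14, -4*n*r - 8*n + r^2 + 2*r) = r + 2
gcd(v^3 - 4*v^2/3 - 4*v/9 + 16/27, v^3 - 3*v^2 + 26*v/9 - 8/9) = v^2 - 2*v + 8/9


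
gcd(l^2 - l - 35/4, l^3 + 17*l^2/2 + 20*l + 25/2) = l + 5/2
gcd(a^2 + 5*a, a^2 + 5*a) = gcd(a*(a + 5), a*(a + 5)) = a^2 + 5*a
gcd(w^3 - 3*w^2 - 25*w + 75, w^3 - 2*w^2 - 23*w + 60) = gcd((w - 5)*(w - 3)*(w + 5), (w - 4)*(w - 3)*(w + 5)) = w^2 + 2*w - 15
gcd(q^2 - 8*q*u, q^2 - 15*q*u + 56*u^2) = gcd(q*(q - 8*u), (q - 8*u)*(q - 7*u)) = q - 8*u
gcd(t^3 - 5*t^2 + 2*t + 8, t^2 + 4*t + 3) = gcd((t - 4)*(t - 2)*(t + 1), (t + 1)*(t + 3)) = t + 1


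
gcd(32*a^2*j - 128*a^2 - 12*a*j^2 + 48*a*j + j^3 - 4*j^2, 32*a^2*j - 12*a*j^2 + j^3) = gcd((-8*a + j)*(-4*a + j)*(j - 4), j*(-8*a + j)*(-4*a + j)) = 32*a^2 - 12*a*j + j^2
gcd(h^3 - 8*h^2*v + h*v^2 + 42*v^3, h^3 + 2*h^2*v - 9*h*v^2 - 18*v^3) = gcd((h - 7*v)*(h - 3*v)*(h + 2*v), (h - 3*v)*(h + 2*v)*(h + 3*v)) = -h^2 + h*v + 6*v^2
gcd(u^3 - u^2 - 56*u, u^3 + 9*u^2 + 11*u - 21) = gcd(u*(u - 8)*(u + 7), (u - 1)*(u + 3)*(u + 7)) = u + 7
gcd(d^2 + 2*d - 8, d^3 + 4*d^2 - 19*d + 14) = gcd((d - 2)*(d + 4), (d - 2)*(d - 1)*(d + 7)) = d - 2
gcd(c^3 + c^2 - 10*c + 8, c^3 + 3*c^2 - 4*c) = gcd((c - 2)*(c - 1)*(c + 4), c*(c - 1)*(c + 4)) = c^2 + 3*c - 4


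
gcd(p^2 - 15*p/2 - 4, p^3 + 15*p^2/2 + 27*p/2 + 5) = p + 1/2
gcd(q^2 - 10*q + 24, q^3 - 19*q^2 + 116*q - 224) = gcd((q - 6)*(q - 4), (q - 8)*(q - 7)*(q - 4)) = q - 4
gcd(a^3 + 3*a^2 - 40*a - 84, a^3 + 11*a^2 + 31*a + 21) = a + 7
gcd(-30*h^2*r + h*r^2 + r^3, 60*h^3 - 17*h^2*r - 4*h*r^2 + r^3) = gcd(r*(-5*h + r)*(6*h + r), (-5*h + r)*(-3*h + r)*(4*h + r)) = -5*h + r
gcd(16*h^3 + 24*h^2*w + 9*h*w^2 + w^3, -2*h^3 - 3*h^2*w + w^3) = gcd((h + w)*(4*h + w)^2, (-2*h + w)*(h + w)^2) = h + w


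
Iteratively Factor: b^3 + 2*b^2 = (b)*(b^2 + 2*b) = b*(b + 2)*(b)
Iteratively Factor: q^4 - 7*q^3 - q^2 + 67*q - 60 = (q - 1)*(q^3 - 6*q^2 - 7*q + 60) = (q - 5)*(q - 1)*(q^2 - q - 12) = (q - 5)*(q - 4)*(q - 1)*(q + 3)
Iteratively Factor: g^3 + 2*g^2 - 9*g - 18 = (g - 3)*(g^2 + 5*g + 6) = (g - 3)*(g + 3)*(g + 2)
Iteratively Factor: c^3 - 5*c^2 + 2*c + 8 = (c - 4)*(c^2 - c - 2) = (c - 4)*(c + 1)*(c - 2)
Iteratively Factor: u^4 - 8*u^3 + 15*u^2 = (u)*(u^3 - 8*u^2 + 15*u) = u*(u - 5)*(u^2 - 3*u) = u^2*(u - 5)*(u - 3)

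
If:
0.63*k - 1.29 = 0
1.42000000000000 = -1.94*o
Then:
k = 2.05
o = -0.73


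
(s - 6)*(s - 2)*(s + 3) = s^3 - 5*s^2 - 12*s + 36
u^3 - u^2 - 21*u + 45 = (u - 3)^2*(u + 5)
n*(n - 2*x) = n^2 - 2*n*x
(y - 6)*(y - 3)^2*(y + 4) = y^4 - 8*y^3 - 3*y^2 + 126*y - 216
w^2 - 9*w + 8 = (w - 8)*(w - 1)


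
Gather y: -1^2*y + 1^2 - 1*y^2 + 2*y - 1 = -y^2 + y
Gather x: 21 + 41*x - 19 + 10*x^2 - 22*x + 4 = 10*x^2 + 19*x + 6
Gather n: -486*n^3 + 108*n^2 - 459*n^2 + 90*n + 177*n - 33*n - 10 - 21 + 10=-486*n^3 - 351*n^2 + 234*n - 21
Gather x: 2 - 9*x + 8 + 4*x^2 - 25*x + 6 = 4*x^2 - 34*x + 16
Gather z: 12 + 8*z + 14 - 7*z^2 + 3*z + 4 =-7*z^2 + 11*z + 30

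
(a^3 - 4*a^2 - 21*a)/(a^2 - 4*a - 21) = a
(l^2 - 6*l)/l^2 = (l - 6)/l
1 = 1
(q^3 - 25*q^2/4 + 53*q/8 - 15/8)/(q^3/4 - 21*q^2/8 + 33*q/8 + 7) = (8*q^3 - 50*q^2 + 53*q - 15)/(2*q^3 - 21*q^2 + 33*q + 56)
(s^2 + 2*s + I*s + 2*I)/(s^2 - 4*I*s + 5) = (s + 2)/(s - 5*I)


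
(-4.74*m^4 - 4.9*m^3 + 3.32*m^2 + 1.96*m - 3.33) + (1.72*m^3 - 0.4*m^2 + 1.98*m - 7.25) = -4.74*m^4 - 3.18*m^3 + 2.92*m^2 + 3.94*m - 10.58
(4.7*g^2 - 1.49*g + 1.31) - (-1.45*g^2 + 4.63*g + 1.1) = 6.15*g^2 - 6.12*g + 0.21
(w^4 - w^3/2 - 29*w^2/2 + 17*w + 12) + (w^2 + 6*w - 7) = w^4 - w^3/2 - 27*w^2/2 + 23*w + 5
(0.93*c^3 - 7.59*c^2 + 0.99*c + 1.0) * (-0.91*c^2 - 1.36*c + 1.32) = -0.8463*c^5 + 5.6421*c^4 + 10.6491*c^3 - 12.2752*c^2 - 0.0532000000000001*c + 1.32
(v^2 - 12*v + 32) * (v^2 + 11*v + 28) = v^4 - v^3 - 72*v^2 + 16*v + 896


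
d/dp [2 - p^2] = -2*p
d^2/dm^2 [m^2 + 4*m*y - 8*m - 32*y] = 2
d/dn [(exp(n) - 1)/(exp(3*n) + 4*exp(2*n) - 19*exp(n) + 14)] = (-2*exp(n) - 5)*exp(n)/(exp(4*n) + 10*exp(3*n) - 3*exp(2*n) - 140*exp(n) + 196)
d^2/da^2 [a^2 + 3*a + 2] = 2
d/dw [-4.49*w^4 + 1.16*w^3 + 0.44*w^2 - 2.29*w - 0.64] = -17.96*w^3 + 3.48*w^2 + 0.88*w - 2.29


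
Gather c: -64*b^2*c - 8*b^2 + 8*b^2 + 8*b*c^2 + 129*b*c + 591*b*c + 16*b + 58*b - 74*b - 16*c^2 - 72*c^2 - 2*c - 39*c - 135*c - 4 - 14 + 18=c^2*(8*b - 88) + c*(-64*b^2 + 720*b - 176)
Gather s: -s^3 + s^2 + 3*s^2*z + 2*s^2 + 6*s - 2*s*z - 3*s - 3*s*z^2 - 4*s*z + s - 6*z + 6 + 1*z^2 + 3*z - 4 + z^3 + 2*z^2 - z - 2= -s^3 + s^2*(3*z + 3) + s*(-3*z^2 - 6*z + 4) + z^3 + 3*z^2 - 4*z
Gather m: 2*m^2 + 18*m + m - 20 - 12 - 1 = 2*m^2 + 19*m - 33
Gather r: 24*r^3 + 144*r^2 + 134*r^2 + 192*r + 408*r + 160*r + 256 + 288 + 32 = 24*r^3 + 278*r^2 + 760*r + 576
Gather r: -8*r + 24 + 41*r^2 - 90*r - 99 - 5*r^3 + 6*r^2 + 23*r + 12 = -5*r^3 + 47*r^2 - 75*r - 63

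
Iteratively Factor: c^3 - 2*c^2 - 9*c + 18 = (c - 2)*(c^2 - 9) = (c - 2)*(c + 3)*(c - 3)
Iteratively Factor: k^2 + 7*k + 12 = (k + 4)*(k + 3)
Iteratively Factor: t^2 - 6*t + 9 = (t - 3)*(t - 3)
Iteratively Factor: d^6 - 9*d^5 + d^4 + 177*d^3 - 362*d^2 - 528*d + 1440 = (d - 3)*(d^5 - 6*d^4 - 17*d^3 + 126*d^2 + 16*d - 480) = (d - 4)*(d - 3)*(d^4 - 2*d^3 - 25*d^2 + 26*d + 120) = (d - 4)*(d - 3)*(d + 4)*(d^3 - 6*d^2 - d + 30) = (d - 4)*(d - 3)^2*(d + 4)*(d^2 - 3*d - 10) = (d - 5)*(d - 4)*(d - 3)^2*(d + 4)*(d + 2)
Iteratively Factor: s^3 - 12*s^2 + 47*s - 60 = (s - 5)*(s^2 - 7*s + 12) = (s - 5)*(s - 3)*(s - 4)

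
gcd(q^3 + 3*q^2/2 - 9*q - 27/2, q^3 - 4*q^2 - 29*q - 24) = q + 3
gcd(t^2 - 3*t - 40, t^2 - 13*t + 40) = t - 8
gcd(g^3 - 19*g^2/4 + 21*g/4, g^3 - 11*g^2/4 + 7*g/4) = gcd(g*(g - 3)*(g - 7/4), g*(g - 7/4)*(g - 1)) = g^2 - 7*g/4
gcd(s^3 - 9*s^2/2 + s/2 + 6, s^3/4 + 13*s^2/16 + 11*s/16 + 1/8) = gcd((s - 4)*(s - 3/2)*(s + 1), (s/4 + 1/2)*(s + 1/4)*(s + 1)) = s + 1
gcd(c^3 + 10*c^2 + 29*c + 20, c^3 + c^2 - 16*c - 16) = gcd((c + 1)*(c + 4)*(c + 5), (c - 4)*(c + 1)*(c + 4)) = c^2 + 5*c + 4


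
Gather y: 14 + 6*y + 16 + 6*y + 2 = 12*y + 32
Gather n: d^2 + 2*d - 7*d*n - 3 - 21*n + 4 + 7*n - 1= d^2 + 2*d + n*(-7*d - 14)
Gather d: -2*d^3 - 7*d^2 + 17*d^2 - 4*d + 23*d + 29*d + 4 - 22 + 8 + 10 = -2*d^3 + 10*d^2 + 48*d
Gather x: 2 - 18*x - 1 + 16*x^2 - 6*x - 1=16*x^2 - 24*x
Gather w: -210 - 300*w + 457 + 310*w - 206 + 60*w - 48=70*w - 7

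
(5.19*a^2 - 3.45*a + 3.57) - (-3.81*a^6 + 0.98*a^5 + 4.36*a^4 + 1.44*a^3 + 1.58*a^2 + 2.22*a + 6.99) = 3.81*a^6 - 0.98*a^5 - 4.36*a^4 - 1.44*a^3 + 3.61*a^2 - 5.67*a - 3.42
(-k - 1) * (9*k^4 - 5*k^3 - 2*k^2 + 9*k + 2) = -9*k^5 - 4*k^4 + 7*k^3 - 7*k^2 - 11*k - 2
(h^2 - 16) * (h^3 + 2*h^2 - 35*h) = h^5 + 2*h^4 - 51*h^3 - 32*h^2 + 560*h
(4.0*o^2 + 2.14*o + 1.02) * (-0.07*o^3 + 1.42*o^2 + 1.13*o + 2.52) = -0.28*o^5 + 5.5302*o^4 + 7.4874*o^3 + 13.9466*o^2 + 6.5454*o + 2.5704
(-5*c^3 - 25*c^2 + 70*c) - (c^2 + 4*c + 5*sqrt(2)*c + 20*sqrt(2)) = -5*c^3 - 26*c^2 - 5*sqrt(2)*c + 66*c - 20*sqrt(2)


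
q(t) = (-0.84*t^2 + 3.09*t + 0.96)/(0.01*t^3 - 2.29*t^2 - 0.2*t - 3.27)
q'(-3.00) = 0.05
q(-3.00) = 0.67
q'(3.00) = 0.14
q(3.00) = -0.11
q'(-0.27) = -1.05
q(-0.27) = -0.02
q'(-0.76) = -0.67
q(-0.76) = 0.42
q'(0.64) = -0.03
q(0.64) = -0.60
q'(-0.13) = -1.03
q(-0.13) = -0.17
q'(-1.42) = -0.16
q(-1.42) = 0.67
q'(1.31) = 0.28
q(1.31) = -0.48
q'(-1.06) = -0.38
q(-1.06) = 0.58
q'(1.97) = 0.24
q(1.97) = -0.30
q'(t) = (3.09 - 1.68*t)/(0.01*t^3 - 2.29*t^2 - 0.2*t - 3.27) + (-0.84*t^2 + 3.09*t + 0.96)*(-0.03*t^2 + 4.58*t + 0.2)/(0.01*t^3 - 2.29*t^2 - 0.2*t - 3.27)^2 = (0.0084*t^4 - 0.0617999999999999*t^3 + 7.2153*t^2 + 9.8904*t - 9.9123)/(0.0001*t^6 - 0.0458*t^5 + 5.2401*t^4 + 0.8506*t^3 + 15.0166*t^2 + 1.308*t + 10.6929)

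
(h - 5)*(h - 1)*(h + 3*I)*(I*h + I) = I*h^4 - 3*h^3 - 5*I*h^3 + 15*h^2 - I*h^2 + 3*h + 5*I*h - 15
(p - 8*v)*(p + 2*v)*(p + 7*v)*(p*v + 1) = p^4*v + p^3*v^2 + p^3 - 58*p^2*v^3 + p^2*v - 112*p*v^4 - 58*p*v^2 - 112*v^3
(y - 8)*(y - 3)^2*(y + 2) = y^4 - 12*y^3 + 29*y^2 + 42*y - 144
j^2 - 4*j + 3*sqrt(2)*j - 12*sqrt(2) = (j - 4)*(j + 3*sqrt(2))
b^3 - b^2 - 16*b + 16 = (b - 4)*(b - 1)*(b + 4)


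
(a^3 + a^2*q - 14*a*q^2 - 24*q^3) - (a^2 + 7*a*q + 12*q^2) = a^3 + a^2*q - a^2 - 14*a*q^2 - 7*a*q - 24*q^3 - 12*q^2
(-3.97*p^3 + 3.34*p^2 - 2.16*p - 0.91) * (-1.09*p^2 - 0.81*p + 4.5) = 4.3273*p^5 - 0.4249*p^4 - 18.216*p^3 + 17.7715*p^2 - 8.9829*p - 4.095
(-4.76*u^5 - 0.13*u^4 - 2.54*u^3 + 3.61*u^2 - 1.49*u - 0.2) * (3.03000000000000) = -14.4228*u^5 - 0.3939*u^4 - 7.6962*u^3 + 10.9383*u^2 - 4.5147*u - 0.606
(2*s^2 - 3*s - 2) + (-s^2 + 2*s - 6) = s^2 - s - 8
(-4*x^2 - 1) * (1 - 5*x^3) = 20*x^5 + 5*x^3 - 4*x^2 - 1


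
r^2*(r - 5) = r^3 - 5*r^2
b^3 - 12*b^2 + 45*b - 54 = (b - 6)*(b - 3)^2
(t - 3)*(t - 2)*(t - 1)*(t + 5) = t^4 - t^3 - 19*t^2 + 49*t - 30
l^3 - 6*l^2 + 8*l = l*(l - 4)*(l - 2)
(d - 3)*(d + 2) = d^2 - d - 6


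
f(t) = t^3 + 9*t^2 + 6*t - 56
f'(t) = 3*t^2 + 18*t + 6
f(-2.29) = -34.55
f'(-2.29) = -19.49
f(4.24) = 207.46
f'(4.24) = 136.25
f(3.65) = 134.43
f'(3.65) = 111.67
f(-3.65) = -6.62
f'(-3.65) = -19.73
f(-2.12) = -37.80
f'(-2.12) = -18.68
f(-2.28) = -34.75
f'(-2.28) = -19.44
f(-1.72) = -44.78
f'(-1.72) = -16.08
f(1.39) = -27.59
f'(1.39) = 36.82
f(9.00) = 1456.00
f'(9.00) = 411.00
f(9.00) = 1456.00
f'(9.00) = 411.00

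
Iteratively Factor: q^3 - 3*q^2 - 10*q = (q - 5)*(q^2 + 2*q) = (q - 5)*(q + 2)*(q)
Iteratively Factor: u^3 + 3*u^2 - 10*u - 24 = (u + 2)*(u^2 + u - 12) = (u + 2)*(u + 4)*(u - 3)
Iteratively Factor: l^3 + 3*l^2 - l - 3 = (l + 3)*(l^2 - 1) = (l + 1)*(l + 3)*(l - 1)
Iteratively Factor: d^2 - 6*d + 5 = (d - 1)*(d - 5)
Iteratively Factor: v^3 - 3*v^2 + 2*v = (v)*(v^2 - 3*v + 2) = v*(v - 1)*(v - 2)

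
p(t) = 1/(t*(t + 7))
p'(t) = -1/(t*(t + 7)^2) - 1/(t^2*(t + 7))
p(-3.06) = -0.08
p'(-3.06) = -0.01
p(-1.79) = -0.11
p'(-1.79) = -0.04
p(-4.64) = -0.09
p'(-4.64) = 0.02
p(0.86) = 0.15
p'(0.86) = -0.19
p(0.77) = 0.17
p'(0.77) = -0.24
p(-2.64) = -0.09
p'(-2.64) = -0.01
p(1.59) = 0.07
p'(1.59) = -0.05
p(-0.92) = -0.18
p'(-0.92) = -0.16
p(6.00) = 0.01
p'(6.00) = 0.00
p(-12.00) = 0.02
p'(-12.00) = 0.00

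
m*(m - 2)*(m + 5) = m^3 + 3*m^2 - 10*m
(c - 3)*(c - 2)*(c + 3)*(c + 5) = c^4 + 3*c^3 - 19*c^2 - 27*c + 90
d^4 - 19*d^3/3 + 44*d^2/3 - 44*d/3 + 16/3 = (d - 2)^2*(d - 4/3)*(d - 1)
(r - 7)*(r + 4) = r^2 - 3*r - 28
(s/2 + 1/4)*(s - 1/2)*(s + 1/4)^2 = s^4/2 + s^3/4 - 3*s^2/32 - s/16 - 1/128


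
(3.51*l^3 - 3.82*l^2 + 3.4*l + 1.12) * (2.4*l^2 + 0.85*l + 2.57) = 8.424*l^5 - 6.1845*l^4 + 13.9337*l^3 - 4.2394*l^2 + 9.69*l + 2.8784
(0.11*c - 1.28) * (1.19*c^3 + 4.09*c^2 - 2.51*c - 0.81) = 0.1309*c^4 - 1.0733*c^3 - 5.5113*c^2 + 3.1237*c + 1.0368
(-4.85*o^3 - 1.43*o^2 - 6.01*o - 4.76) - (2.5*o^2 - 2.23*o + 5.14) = -4.85*o^3 - 3.93*o^2 - 3.78*o - 9.9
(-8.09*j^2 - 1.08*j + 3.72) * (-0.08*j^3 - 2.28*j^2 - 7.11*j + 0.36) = 0.6472*j^5 + 18.5316*j^4 + 59.6847*j^3 - 3.7152*j^2 - 26.838*j + 1.3392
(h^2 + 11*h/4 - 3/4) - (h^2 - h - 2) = 15*h/4 + 5/4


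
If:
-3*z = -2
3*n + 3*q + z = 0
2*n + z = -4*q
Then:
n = -1/9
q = -1/9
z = 2/3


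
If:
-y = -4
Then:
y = 4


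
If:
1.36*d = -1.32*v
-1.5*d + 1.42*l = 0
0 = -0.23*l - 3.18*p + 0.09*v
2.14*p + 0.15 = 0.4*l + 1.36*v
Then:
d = -0.20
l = -0.21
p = 0.02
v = 0.21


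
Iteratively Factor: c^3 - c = (c + 1)*(c^2 - c) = (c - 1)*(c + 1)*(c)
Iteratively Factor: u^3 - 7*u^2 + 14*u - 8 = (u - 4)*(u^2 - 3*u + 2) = (u - 4)*(u - 1)*(u - 2)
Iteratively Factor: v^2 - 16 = (v + 4)*(v - 4)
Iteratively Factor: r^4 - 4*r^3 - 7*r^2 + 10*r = (r + 2)*(r^3 - 6*r^2 + 5*r) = (r - 5)*(r + 2)*(r^2 - r) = (r - 5)*(r - 1)*(r + 2)*(r)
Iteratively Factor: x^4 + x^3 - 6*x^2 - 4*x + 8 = (x - 1)*(x^3 + 2*x^2 - 4*x - 8) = (x - 1)*(x + 2)*(x^2 - 4) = (x - 2)*(x - 1)*(x + 2)*(x + 2)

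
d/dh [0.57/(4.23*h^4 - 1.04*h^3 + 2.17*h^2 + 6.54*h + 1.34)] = (-9.6444*h^3 + 1.7784*h^2 - 2.4738*h - 3.7278)/(4.23*h^4 - 1.04*h^3 + 2.17*h^2 + 6.54*h + 1.34)^2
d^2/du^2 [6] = 0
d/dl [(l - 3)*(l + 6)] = 2*l + 3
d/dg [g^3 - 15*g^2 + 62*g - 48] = 3*g^2 - 30*g + 62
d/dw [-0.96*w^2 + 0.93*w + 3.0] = 0.93 - 1.92*w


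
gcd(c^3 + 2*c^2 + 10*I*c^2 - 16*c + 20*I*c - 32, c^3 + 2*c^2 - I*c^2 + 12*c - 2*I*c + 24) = c + 2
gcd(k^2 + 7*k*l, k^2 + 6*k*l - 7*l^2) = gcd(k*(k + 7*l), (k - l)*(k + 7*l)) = k + 7*l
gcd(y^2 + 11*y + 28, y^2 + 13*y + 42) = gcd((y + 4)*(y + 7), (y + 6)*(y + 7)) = y + 7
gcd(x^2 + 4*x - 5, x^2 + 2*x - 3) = x - 1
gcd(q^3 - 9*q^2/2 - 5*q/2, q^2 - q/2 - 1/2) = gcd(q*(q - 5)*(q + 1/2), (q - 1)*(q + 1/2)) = q + 1/2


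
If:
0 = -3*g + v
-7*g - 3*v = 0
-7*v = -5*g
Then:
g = 0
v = 0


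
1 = 1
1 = 1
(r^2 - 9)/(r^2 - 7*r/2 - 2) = 2*(9 - r^2)/(-2*r^2 + 7*r + 4)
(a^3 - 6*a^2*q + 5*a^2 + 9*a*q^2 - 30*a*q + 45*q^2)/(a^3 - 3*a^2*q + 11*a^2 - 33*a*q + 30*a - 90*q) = (a - 3*q)/(a + 6)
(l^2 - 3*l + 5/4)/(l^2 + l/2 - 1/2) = (l - 5/2)/(l + 1)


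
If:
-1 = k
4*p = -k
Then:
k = -1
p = 1/4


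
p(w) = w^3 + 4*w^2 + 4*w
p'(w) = 3*w^2 + 8*w + 4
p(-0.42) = -1.05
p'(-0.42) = 1.17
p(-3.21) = -4.70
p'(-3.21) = 9.23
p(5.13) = 260.79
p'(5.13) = 123.99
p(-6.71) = -148.86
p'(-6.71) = 85.39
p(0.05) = 0.21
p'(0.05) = 4.41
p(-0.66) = -1.19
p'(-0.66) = 0.03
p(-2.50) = -0.62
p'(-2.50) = 2.75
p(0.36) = 2.01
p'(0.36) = 7.27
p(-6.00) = -96.00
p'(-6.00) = 64.00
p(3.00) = 75.00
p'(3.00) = 55.00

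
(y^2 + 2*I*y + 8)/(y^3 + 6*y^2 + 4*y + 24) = (y + 4*I)/(y^2 + 2*y*(3 + I) + 12*I)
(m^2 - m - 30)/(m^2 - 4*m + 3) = (m^2 - m - 30)/(m^2 - 4*m + 3)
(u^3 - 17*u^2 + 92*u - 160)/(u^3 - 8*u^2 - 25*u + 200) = (u - 4)/(u + 5)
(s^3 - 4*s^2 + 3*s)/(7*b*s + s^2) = (s^2 - 4*s + 3)/(7*b + s)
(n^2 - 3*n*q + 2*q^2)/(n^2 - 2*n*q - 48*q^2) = (-n^2 + 3*n*q - 2*q^2)/(-n^2 + 2*n*q + 48*q^2)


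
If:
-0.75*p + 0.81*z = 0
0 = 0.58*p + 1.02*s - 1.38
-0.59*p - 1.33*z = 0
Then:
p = 0.00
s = 1.35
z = 0.00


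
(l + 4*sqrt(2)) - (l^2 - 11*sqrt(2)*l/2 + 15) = -l^2 + l + 11*sqrt(2)*l/2 - 15 + 4*sqrt(2)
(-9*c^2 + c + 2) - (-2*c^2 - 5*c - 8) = -7*c^2 + 6*c + 10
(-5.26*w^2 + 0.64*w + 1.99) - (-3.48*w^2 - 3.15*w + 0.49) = -1.78*w^2 + 3.79*w + 1.5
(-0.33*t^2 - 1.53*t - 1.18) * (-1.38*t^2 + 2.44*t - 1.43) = 0.4554*t^4 + 1.3062*t^3 - 1.6329*t^2 - 0.6913*t + 1.6874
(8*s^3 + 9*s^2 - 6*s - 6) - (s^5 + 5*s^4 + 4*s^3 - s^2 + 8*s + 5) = -s^5 - 5*s^4 + 4*s^3 + 10*s^2 - 14*s - 11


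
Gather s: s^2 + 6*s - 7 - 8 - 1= s^2 + 6*s - 16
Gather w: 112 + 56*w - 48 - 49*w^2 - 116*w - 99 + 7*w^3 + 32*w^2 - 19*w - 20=7*w^3 - 17*w^2 - 79*w - 55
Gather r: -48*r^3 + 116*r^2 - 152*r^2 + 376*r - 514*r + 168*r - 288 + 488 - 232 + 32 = -48*r^3 - 36*r^2 + 30*r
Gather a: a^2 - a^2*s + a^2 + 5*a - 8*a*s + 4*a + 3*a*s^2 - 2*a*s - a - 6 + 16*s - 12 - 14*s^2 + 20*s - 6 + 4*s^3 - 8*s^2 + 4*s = a^2*(2 - s) + a*(3*s^2 - 10*s + 8) + 4*s^3 - 22*s^2 + 40*s - 24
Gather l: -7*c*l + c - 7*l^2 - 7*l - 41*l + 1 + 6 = c - 7*l^2 + l*(-7*c - 48) + 7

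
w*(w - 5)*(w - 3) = w^3 - 8*w^2 + 15*w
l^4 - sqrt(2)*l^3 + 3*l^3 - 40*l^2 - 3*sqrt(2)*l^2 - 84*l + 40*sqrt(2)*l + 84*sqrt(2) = (l - 6)*(l + 2)*(l + 7)*(l - sqrt(2))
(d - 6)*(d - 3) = d^2 - 9*d + 18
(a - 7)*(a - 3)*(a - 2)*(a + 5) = a^4 - 7*a^3 - 19*a^2 + 163*a - 210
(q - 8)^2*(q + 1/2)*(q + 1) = q^4 - 29*q^3/2 + 81*q^2/2 + 88*q + 32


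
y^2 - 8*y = y*(y - 8)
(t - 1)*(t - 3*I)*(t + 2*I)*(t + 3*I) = t^4 - t^3 + 2*I*t^3 + 9*t^2 - 2*I*t^2 - 9*t + 18*I*t - 18*I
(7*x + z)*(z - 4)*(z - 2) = 7*x*z^2 - 42*x*z + 56*x + z^3 - 6*z^2 + 8*z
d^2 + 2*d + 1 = (d + 1)^2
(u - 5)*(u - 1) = u^2 - 6*u + 5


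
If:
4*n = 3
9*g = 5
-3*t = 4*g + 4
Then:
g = 5/9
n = 3/4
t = -56/27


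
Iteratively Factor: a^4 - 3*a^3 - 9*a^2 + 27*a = (a + 3)*(a^3 - 6*a^2 + 9*a) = (a - 3)*(a + 3)*(a^2 - 3*a) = (a - 3)^2*(a + 3)*(a)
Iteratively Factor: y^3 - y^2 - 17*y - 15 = (y - 5)*(y^2 + 4*y + 3) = (y - 5)*(y + 1)*(y + 3)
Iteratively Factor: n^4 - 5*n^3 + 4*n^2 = (n)*(n^3 - 5*n^2 + 4*n) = n^2*(n^2 - 5*n + 4) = n^2*(n - 1)*(n - 4)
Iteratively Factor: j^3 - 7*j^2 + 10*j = (j - 5)*(j^2 - 2*j) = j*(j - 5)*(j - 2)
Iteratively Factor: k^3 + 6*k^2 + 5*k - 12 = (k + 3)*(k^2 + 3*k - 4) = (k - 1)*(k + 3)*(k + 4)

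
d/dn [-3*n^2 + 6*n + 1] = 6 - 6*n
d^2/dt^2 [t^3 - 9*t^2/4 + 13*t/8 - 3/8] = 6*t - 9/2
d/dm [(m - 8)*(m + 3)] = 2*m - 5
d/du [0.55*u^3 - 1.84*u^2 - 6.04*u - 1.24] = 1.65*u^2 - 3.68*u - 6.04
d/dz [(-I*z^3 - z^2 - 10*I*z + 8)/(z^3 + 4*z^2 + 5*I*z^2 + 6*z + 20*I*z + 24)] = (z^4*(6 - 4*I) + z^3*(40 + 8*I) + z^2*(-80 - 52*I) + z*(-112 - 80*I) - 48 - 400*I)/(z^6 + z^5*(8 + 10*I) + z^4*(3 + 80*I) + z^3*(-104 + 220*I) + z^2*(-172 + 480*I) + z*(288 + 960*I) + 576)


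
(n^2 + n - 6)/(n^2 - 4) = (n + 3)/(n + 2)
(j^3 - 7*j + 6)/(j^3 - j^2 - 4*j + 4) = (j + 3)/(j + 2)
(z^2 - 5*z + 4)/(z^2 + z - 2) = (z - 4)/(z + 2)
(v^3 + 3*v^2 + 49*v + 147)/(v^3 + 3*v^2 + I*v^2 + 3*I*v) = (v^2 + 49)/(v*(v + I))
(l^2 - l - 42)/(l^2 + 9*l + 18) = (l - 7)/(l + 3)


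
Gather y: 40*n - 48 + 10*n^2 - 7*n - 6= 10*n^2 + 33*n - 54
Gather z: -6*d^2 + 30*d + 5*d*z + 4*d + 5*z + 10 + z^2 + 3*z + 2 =-6*d^2 + 34*d + z^2 + z*(5*d + 8) + 12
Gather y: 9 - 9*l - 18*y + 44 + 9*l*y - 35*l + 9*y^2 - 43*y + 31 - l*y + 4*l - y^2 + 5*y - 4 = -40*l + 8*y^2 + y*(8*l - 56) + 80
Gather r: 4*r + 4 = 4*r + 4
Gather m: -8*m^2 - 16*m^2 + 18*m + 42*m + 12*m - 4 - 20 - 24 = -24*m^2 + 72*m - 48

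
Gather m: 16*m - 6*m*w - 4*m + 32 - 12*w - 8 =m*(12 - 6*w) - 12*w + 24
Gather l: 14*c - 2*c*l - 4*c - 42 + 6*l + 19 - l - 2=10*c + l*(5 - 2*c) - 25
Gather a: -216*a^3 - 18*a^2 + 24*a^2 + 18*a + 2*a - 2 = -216*a^3 + 6*a^2 + 20*a - 2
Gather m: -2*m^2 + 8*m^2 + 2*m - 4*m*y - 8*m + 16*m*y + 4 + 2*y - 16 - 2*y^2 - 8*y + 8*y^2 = 6*m^2 + m*(12*y - 6) + 6*y^2 - 6*y - 12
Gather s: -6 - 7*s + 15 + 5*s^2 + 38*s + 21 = 5*s^2 + 31*s + 30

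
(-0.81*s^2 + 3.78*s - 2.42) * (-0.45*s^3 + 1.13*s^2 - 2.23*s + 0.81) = 0.3645*s^5 - 2.6163*s^4 + 7.1667*s^3 - 11.8201*s^2 + 8.4584*s - 1.9602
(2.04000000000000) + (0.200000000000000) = 2.24000000000000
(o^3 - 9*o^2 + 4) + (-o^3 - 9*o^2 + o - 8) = -18*o^2 + o - 4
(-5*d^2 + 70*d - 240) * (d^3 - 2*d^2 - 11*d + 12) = -5*d^5 + 80*d^4 - 325*d^3 - 350*d^2 + 3480*d - 2880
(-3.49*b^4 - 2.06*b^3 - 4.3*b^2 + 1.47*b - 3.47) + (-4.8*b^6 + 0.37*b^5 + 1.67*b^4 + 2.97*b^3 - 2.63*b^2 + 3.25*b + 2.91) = -4.8*b^6 + 0.37*b^5 - 1.82*b^4 + 0.91*b^3 - 6.93*b^2 + 4.72*b - 0.56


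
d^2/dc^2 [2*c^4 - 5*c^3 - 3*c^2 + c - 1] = 24*c^2 - 30*c - 6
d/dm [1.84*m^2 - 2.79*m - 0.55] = 3.68*m - 2.79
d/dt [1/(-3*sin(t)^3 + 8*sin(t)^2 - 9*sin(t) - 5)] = (9*sin(t)^2 - 16*sin(t) + 9)*cos(t)/(3*sin(t)^3 - 8*sin(t)^2 + 9*sin(t) + 5)^2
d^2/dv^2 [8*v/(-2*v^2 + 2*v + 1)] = 32*(2*v*(2*v - 1)^2 + (3*v - 1)*(-2*v^2 + 2*v + 1))/(-2*v^2 + 2*v + 1)^3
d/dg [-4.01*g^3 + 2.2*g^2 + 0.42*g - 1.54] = -12.03*g^2 + 4.4*g + 0.42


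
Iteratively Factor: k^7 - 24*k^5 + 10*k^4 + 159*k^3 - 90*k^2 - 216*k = (k)*(k^6 - 24*k^4 + 10*k^3 + 159*k^2 - 90*k - 216) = k*(k - 3)*(k^5 + 3*k^4 - 15*k^3 - 35*k^2 + 54*k + 72) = k*(k - 3)*(k + 1)*(k^4 + 2*k^3 - 17*k^2 - 18*k + 72) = k*(k - 3)^2*(k + 1)*(k^3 + 5*k^2 - 2*k - 24) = k*(k - 3)^2*(k - 2)*(k + 1)*(k^2 + 7*k + 12) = k*(k - 3)^2*(k - 2)*(k + 1)*(k + 4)*(k + 3)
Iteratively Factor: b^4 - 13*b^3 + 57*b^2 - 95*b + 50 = (b - 1)*(b^3 - 12*b^2 + 45*b - 50) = (b - 5)*(b - 1)*(b^2 - 7*b + 10) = (b - 5)^2*(b - 1)*(b - 2)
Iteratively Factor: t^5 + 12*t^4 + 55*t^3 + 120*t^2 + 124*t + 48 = (t + 2)*(t^4 + 10*t^3 + 35*t^2 + 50*t + 24) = (t + 1)*(t + 2)*(t^3 + 9*t^2 + 26*t + 24) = (t + 1)*(t + 2)^2*(t^2 + 7*t + 12) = (t + 1)*(t + 2)^2*(t + 4)*(t + 3)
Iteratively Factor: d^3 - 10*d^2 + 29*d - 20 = (d - 4)*(d^2 - 6*d + 5) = (d - 4)*(d - 1)*(d - 5)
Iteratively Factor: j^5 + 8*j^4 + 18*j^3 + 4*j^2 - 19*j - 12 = (j + 4)*(j^4 + 4*j^3 + 2*j^2 - 4*j - 3) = (j + 1)*(j + 4)*(j^3 + 3*j^2 - j - 3) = (j + 1)^2*(j + 4)*(j^2 + 2*j - 3) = (j + 1)^2*(j + 3)*(j + 4)*(j - 1)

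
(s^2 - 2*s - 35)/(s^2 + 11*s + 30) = (s - 7)/(s + 6)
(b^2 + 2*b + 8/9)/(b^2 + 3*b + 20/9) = (3*b + 2)/(3*b + 5)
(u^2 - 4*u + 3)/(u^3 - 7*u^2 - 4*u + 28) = (u^2 - 4*u + 3)/(u^3 - 7*u^2 - 4*u + 28)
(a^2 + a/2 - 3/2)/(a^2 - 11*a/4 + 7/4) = 2*(2*a + 3)/(4*a - 7)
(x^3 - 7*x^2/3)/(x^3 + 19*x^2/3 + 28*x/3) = x*(3*x - 7)/(3*x^2 + 19*x + 28)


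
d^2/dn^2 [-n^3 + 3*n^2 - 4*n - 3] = 6 - 6*n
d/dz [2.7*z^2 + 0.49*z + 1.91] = 5.4*z + 0.49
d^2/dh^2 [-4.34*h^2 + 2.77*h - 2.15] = -8.68000000000000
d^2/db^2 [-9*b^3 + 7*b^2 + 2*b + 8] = 14 - 54*b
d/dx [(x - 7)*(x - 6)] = 2*x - 13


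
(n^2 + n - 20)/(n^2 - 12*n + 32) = (n + 5)/(n - 8)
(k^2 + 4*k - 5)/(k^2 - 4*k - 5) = (-k^2 - 4*k + 5)/(-k^2 + 4*k + 5)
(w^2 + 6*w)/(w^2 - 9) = w*(w + 6)/(w^2 - 9)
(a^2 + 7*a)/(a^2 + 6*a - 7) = a/(a - 1)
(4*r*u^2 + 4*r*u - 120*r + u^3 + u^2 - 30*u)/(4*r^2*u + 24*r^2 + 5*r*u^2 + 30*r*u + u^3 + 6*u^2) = (u - 5)/(r + u)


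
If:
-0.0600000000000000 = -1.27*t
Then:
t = 0.05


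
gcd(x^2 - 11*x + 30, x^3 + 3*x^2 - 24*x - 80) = x - 5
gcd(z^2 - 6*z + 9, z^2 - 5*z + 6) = z - 3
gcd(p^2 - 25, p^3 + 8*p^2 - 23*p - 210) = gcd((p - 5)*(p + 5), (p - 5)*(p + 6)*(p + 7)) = p - 5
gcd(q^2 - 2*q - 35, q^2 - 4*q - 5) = 1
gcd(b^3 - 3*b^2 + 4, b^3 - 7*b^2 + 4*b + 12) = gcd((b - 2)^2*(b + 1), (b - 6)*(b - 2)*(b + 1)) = b^2 - b - 2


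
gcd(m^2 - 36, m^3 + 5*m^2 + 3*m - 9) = 1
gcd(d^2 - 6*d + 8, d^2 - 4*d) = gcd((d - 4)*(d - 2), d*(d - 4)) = d - 4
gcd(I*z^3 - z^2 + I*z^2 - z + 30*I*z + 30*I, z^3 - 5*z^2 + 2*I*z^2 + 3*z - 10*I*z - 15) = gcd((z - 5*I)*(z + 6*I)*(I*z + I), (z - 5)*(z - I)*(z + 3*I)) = 1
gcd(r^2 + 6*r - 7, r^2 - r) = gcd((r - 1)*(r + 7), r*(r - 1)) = r - 1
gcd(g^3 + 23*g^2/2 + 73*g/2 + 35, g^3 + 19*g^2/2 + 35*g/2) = g^2 + 19*g/2 + 35/2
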